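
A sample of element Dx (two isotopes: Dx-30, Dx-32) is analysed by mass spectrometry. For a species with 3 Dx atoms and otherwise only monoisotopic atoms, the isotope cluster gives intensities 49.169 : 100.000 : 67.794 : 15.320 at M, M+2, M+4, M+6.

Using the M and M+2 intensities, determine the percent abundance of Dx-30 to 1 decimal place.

If p is the fraction of Dx that is Dx-30, then I(M+2)/I(M) = [C(3,1)·p^2·(1−p)] / p^3 = 3·(1−p)/p = 100.000/49.169 = 2.0338
(1−p)/p = 2.0338/3 = 0.6779  ⇒  p = 1/(1 + 0.6779) = 0.5960
Dx-30: 59.6%, Dx-32: 40.4%.

59.6%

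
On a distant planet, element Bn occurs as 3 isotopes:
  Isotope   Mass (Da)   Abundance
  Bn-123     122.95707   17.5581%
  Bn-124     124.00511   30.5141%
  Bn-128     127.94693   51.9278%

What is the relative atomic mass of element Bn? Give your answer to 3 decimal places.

Average mass = Σ (abundance × isotope mass) = 0.175581 × 122.95707 + 0.305141 × 124.00511 + 0.519278 × 127.94693
= 21.588925 + 37.839043 + 66.440026 = 125.867994 Da

125.868 Da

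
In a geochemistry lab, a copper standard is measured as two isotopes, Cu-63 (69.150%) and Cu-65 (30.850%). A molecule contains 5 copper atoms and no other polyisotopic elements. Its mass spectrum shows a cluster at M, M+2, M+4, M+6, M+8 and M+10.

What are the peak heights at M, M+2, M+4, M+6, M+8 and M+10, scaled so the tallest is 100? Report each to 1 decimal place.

44.8 : 100.0 : 89.2 : 39.8 : 8.9 : 0.8

Each Cu atom is independently Cu-63 (p = 0.69150) or Cu-65 (q = 0.30850); the cluster is the binomial expansion (p + q)^5.
P(M) = 0.69150^5 = 0.158111
P(M+2) = 5 × 0.69150^4 × 0.30850^1 = 0.352691
P(M+4) = 10 × 0.69150^3 × 0.30850^2 = 0.314693
P(M+6) = 10 × 0.69150^2 × 0.30850^3 = 0.140394
P(M+8) = 5 × 0.69150^1 × 0.30850^4 = 0.031317
P(M+10) = 0.30850^5 = 0.002794
The M+2 peak is largest (0.352691); scaling to 100 gives 44.8 : 100.0 : 89.2 : 39.8 : 8.9 : 0.8.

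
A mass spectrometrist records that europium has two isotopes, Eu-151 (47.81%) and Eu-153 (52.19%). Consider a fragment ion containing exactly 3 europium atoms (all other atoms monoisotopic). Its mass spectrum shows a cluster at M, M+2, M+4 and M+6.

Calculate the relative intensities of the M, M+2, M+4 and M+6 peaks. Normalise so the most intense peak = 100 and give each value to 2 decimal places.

The 3 Eu atoms are independent, so intensities follow the terms of (0.4781 + 0.5219)^3.
P(M) = 0.4781^3 = 0.109284
P(M+2) = 3 × 0.4781^2 × 0.5219^1 = 0.357887
P(M+4) = 3 × 0.4781^1 × 0.5219^2 = 0.390674
P(M+6) = 0.5219^3 = 0.142155
The M+4 peak is largest (0.390674); scaling to 100 gives 27.97 : 91.61 : 100.00 : 36.39.

27.97 : 91.61 : 100.00 : 36.39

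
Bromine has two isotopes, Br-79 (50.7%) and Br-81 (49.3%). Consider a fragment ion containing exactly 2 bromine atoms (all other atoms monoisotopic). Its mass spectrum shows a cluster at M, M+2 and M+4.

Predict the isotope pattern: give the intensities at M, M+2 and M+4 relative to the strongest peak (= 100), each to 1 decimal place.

51.4 : 100.0 : 48.6

Expanding (0.507 + 0.493)^2:
P(M) = 0.507^2 = 0.257049
P(M+2) = 2 × 0.507^1 × 0.493^1 = 0.499902
P(M+4) = 0.493^2 = 0.243049
The M+2 peak is largest (0.499902); scaling to 100 gives 51.4 : 100.0 : 48.6.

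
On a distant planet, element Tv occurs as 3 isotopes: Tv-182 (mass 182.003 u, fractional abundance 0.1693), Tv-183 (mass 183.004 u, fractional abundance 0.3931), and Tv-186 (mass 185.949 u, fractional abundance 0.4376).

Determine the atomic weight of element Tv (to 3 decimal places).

184.123 u

The abundance-weighted mean is 0.1693 × 182.003 + 0.3931 × 183.004 + 0.4376 × 185.949
= 30.8131 + 71.9389 + 81.3713 = 184.1233 u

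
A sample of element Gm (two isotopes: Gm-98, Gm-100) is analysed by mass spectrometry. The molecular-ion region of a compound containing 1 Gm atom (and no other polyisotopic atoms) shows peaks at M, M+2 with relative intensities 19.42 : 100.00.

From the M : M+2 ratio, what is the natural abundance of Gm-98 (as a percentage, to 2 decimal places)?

Write p for the Gm-98 fraction. I(M+2)/I(M) = [C(1,1)·p^0·(1−p)] / p^1 = 1·(1−p)/p = 100.00/19.42 = 5.1493
(1−p)/p = 5.1493/1 = 5.1493  ⇒  p = 1/(1 + 5.1493) = 0.1626
Gm-98: 16.26%, Gm-100: 83.74%.

16.26%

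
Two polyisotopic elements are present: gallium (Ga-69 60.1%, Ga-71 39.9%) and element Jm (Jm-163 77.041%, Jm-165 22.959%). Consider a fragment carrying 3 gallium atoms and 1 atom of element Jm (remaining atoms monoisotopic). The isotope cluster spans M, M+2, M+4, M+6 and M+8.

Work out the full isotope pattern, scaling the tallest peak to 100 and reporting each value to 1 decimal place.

Gallium pattern (n=3): 0.2170818 : 0.4323576 : 0.2870394 : 0.0635212
Element Jm pattern (n=1): 0.77041 : 0.22959
Convolve the two distributions (both contribute in 2-u steps):
  M: 0.2170818×0.77041 = 0.167242
  M+2: 0.2170818×0.22959 + 0.4323576×0.77041 = 0.382932
  M+4: 0.4323576×0.22959 + 0.2870394×0.77041 = 0.320403
  M+6: 0.2870394×0.22959 + 0.0635212×0.77041 = 0.114839
  M+8: 0.0635212×0.22959 = 0.014584
Scale to base peak (0.382932) = 100: 43.7 : 100.0 : 83.7 : 30.0 : 3.8

43.7 : 100.0 : 83.7 : 30.0 : 3.8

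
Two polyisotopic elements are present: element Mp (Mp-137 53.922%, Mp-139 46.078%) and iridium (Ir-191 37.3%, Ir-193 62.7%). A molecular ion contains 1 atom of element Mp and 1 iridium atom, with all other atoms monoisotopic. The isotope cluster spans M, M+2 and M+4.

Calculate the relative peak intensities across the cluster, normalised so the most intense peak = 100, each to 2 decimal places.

39.44 : 100.00 : 56.65

Element Mp pattern (n=1): 0.53922 : 0.46078
Iridium pattern (n=1): 0.3730 : 0.6270
Convolve the two distributions (both contribute in 2-u steps):
  M: 0.53922×0.3730 = 0.201129
  M+2: 0.53922×0.6270 + 0.46078×0.3730 = 0.509962
  M+4: 0.46078×0.6270 = 0.288909
Scale to base peak (0.509962) = 100: 39.44 : 100.00 : 56.65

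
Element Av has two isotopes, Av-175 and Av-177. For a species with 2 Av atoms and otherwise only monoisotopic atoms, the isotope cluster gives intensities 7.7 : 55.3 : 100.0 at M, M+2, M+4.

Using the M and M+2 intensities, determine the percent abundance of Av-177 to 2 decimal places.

Let p = fractional abundance of Av-175. I(M+2)/I(M) = [C(2,1)·p^1·(1−p)] / p^2 = 2·(1−p)/p = 55.3/7.7 = 7.1818
(1−p)/p = 7.1818/2 = 3.5909  ⇒  p = 1/(1 + 3.5909) = 0.2178
Av-175: 21.78%, Av-177: 78.22%.

78.22%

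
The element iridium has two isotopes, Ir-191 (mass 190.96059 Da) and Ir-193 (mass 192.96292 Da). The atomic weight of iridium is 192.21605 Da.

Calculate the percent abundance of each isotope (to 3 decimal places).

Ir-191: 37.300%, Ir-193: 62.700%

Let x be the fractional abundance of Ir-191; then Ir-193 has abundance 1 − x.
190.96059·x + 192.96292·(1 − x) = 192.21605
(190.96059 − 192.96292)·x = 192.21605 − 192.96292
x = -0.74687 / -2.00233 = 0.37300 → 37.300% Ir-191, 62.700% Ir-193.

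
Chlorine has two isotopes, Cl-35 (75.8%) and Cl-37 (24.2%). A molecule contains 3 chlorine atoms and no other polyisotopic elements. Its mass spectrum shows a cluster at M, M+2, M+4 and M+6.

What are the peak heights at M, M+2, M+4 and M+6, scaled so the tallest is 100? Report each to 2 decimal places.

Expanding (0.758 + 0.242)^3:
P(M) = 0.758^3 = 0.435520
P(M+2) = 3 × 0.758^2 × 0.242^1 = 0.417133
P(M+4) = 3 × 0.758^1 × 0.242^2 = 0.133175
P(M+6) = 0.242^3 = 0.014172
The M peak is largest (0.435520); scaling to 100 gives 100.00 : 95.78 : 30.58 : 3.25.

100.00 : 95.78 : 30.58 : 3.25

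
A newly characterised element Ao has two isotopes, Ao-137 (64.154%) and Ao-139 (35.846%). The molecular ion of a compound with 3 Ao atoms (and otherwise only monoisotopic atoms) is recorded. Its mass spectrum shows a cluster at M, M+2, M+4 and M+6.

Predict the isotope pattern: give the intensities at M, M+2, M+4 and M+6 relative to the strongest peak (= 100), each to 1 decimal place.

Expanding (0.64154 + 0.35846)^3:
P(M) = 0.64154^3 = 0.264041
P(M+2) = 3 × 0.64154^2 × 0.35846^1 = 0.442598
P(M+4) = 3 × 0.64154^1 × 0.35846^2 = 0.247301
P(M+6) = 0.35846^3 = 0.046060
The M+2 peak is largest (0.442598); scaling to 100 gives 59.7 : 100.0 : 55.9 : 10.4.

59.7 : 100.0 : 55.9 : 10.4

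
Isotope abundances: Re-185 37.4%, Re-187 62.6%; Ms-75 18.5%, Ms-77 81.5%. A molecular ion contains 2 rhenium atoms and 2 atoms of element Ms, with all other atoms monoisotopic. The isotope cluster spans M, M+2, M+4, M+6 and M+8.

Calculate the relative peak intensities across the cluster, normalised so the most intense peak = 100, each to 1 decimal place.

Rhenium pattern (n=2): 0.139876 : 0.468248 : 0.391876
Element Ms pattern (n=2): 0.034225 : 0.30155 : 0.664225
Convolve the two distributions (both contribute in 2-u steps):
  M: 0.139876×0.034225 = 0.004787
  M+2: 0.139876×0.30155 + 0.468248×0.034225 = 0.058205
  M+4: 0.139876×0.664225 + 0.468248×0.30155 + 0.391876×0.034225 = 0.247521
  M+6: 0.468248×0.664225 + 0.391876×0.30155 = 0.429192
  M+8: 0.391876×0.664225 = 0.260294
Scale to base peak (0.429192) = 100: 1.1 : 13.6 : 57.7 : 100.0 : 60.6

1.1 : 13.6 : 57.7 : 100.0 : 60.6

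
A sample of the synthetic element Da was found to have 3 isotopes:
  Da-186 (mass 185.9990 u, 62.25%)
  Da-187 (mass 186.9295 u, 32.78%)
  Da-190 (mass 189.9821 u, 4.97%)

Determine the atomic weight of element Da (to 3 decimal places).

186.502 u

Ar = Σ fᵢ·mᵢ = 0.6225 × 185.9990 + 0.3278 × 186.9295 + 0.0497 × 189.9821
= 115.78438 + 61.27549 + 9.44211 = 186.50198 u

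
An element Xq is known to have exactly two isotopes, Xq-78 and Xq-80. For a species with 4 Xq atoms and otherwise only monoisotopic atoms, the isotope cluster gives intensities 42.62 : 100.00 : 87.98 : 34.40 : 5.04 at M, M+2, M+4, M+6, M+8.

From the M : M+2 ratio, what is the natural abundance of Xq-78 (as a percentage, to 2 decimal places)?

63.03%

Write p for the Xq-78 fraction. I(M+2)/I(M) = [C(4,1)·p^3·(1−p)] / p^4 = 4·(1−p)/p = 100.00/42.62 = 2.3463
(1−p)/p = 2.3463/4 = 0.5866  ⇒  p = 1/(1 + 0.5866) = 0.6303
Xq-78: 63.03%, Xq-80: 36.97%.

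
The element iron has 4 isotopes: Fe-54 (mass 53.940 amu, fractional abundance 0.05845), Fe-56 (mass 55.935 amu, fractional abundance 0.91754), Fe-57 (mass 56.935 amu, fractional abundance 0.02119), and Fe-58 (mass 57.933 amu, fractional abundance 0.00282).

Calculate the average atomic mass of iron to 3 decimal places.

55.845 amu

Ar = Σ fᵢ·mᵢ = 0.05845 × 53.940 + 0.91754 × 55.935 + 0.02119 × 56.935 + 0.00282 × 57.933
= 3.1528 + 51.3226 + 1.2065 + 0.1634 = 55.8453 amu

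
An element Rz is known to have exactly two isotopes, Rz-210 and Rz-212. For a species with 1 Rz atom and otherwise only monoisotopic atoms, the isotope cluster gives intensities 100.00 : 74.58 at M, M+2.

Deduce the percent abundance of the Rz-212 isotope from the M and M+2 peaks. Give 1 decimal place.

Let p = fractional abundance of Rz-210. I(M+2)/I(M) = [C(1,1)·p^0·(1−p)] / p^1 = 1·(1−p)/p = 74.58/100.00 = 0.7458
(1−p)/p = 0.7458/1 = 0.7458  ⇒  p = 1/(1 + 0.7458) = 0.5728
Rz-210: 57.3%, Rz-212: 42.7%.

42.7%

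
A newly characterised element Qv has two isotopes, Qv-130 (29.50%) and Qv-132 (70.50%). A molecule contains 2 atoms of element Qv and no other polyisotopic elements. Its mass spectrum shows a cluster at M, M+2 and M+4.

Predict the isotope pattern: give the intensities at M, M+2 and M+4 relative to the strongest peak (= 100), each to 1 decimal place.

Expanding (0.2950 + 0.7050)^2:
P(M) = 0.2950^2 = 0.087025
P(M+2) = 2 × 0.2950^1 × 0.7050^1 = 0.415950
P(M+4) = 0.7050^2 = 0.497025
The M+4 peak is largest (0.497025); scaling to 100 gives 17.5 : 83.7 : 100.0.

17.5 : 83.7 : 100.0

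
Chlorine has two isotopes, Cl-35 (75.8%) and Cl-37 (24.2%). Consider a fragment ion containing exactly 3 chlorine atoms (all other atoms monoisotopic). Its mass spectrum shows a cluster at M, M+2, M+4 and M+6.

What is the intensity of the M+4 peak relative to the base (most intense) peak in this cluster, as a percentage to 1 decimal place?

(0.758 + 0.242)^3 gives M 0.4355, M+2 0.4171, M+4 0.1332, M+6 0.0142; the largest is M.
P(M) = C(3,0) × 0.758^3 × 0.242^0 = 1 × 0.43551951 × 1.0000 = 0.435520 (base)
P(M+4) = C(3,2) × 0.758^1 × 0.242^2 = 3 × 0.7580 × 0.058564 = 0.133175
Relative intensity = 0.133175 / 0.435520 × 100 = 30.6

30.6%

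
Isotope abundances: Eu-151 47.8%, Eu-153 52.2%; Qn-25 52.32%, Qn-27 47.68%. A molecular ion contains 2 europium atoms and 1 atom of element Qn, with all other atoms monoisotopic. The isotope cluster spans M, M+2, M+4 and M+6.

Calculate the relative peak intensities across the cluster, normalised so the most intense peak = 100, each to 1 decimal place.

Europium pattern (n=2): 0.228484 : 0.499032 : 0.272484
Element Qn pattern (n=1): 0.5232 : 0.4768
Convolve the two distributions (both contribute in 2-u steps):
  M: 0.228484×0.5232 = 0.119543
  M+2: 0.228484×0.4768 + 0.499032×0.5232 = 0.370035
  M+4: 0.499032×0.4768 + 0.272484×0.5232 = 0.380502
  M+6: 0.272484×0.4768 = 0.129920
Scale to base peak (0.380502) = 100: 31.4 : 97.2 : 100.0 : 34.1

31.4 : 97.2 : 100.0 : 34.1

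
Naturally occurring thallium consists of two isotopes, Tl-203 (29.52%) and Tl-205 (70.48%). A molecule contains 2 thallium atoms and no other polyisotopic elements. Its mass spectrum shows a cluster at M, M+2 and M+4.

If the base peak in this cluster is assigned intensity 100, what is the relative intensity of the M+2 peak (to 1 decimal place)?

83.8

Term probabilities: M 0.0871, M+2 0.4161, M+4 0.4967. Base peak = M+4.
P(M+4) = C(2,2) × 0.2952^0 × 0.7048^2 = 1 × 1.0000 × 0.49674304 = 0.496743 (base)
P(M+2) = C(2,1) × 0.2952^1 × 0.7048^1 = 2 × 0.2952 × 0.7048 = 0.416114
Relative intensity = 0.416114 / 0.496743 × 100 = 83.8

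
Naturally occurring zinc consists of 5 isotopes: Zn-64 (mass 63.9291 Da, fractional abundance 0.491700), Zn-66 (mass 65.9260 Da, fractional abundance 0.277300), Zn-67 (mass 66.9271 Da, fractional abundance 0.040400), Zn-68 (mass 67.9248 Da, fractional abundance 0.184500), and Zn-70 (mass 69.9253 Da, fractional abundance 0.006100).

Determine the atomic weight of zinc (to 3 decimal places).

65.378 Da

Ar = Σ fᵢ·mᵢ = 0.491700 × 63.9291 + 0.277300 × 65.9260 + 0.040400 × 66.9271 + 0.184500 × 67.9248 + 0.006100 × 69.9253
= 31.43394 + 18.28128 + 2.70385 + 12.53213 + 0.42654 = 65.37774 Da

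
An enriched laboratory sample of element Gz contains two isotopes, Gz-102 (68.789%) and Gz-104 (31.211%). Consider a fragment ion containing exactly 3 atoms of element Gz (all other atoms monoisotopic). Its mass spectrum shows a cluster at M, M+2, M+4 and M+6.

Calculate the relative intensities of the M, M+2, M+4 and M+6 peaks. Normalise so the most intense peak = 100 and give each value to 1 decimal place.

73.5 : 100.0 : 45.4 : 6.9

Each Gz atom is independently Gz-102 (p = 0.68789) or Gz-104 (q = 0.31211); the cluster is the binomial expansion (p + q)^3.
P(M) = 0.68789^3 = 0.325504
P(M+2) = 3 × 0.68789^2 × 0.31211^1 = 0.443064
P(M+4) = 3 × 0.68789^1 × 0.31211^2 = 0.201028
P(M+6) = 0.31211^3 = 0.030403
The M+2 peak is largest (0.443064); scaling to 100 gives 73.5 : 100.0 : 45.4 : 6.9.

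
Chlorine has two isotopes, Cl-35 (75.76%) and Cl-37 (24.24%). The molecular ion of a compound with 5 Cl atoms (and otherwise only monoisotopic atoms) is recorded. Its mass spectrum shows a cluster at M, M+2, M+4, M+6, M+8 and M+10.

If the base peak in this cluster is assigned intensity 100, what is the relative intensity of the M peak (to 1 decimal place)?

Term probabilities: M 0.2496, M+2 0.3993, M+4 0.2555, M+6 0.0817, M+8 0.0131, M+10 0.0008. Base peak = M+2.
P(M+2) = C(5,1) × 0.7576^4 × 0.2424^1 = 5 × 0.32942751 × 0.2424 = 0.399266 (base)
P(M) = C(5,0) × 0.7576^5 × 0.2424^0 = 1 × 0.24957428 × 1.0000 = 0.249574
Relative intensity = 0.249574 / 0.399266 × 100 = 62.5

62.5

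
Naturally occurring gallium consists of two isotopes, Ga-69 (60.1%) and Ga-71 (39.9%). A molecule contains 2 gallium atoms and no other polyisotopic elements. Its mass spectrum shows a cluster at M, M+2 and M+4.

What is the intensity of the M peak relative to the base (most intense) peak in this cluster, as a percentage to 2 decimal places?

(0.601 + 0.399)^2 gives M 0.3612, M+2 0.4796, M+4 0.1592; the largest is M+2.
P(M+2) = C(2,1) × 0.601^1 × 0.399^1 = 2 × 0.6010 × 0.3990 = 0.479598 (base)
P(M) = C(2,0) × 0.601^2 × 0.399^0 = 1 × 0.361201 × 1.0000 = 0.361201
Relative intensity = 0.361201 / 0.479598 × 100 = 75.31

75.31%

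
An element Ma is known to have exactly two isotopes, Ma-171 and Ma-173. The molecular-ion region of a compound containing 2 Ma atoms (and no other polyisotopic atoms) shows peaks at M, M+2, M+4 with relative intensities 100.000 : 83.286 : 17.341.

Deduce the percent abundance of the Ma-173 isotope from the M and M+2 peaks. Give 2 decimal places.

29.40%

Let p = fractional abundance of Ma-171. I(M+2)/I(M) = [C(2,1)·p^1·(1−p)] / p^2 = 2·(1−p)/p = 83.286/100.000 = 0.8329
(1−p)/p = 0.8329/2 = 0.4164  ⇒  p = 1/(1 + 0.4164) = 0.7060
Ma-171: 70.60%, Ma-173: 29.40%.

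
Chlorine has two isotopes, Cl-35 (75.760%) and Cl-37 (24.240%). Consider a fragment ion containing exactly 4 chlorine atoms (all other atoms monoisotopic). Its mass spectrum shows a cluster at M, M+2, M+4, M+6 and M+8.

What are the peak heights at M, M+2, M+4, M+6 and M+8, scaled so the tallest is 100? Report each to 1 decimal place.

Expanding (0.75760 + 0.24240)^4:
P(M) = 0.75760^4 = 0.329428
P(M+2) = 4 × 0.75760^3 × 0.24240^1 = 0.421612
P(M+4) = 6 × 0.75760^2 × 0.24240^2 = 0.202347
P(M+6) = 4 × 0.75760^1 × 0.24240^3 = 0.043162
P(M+8) = 0.24240^4 = 0.003452
The M+2 peak is largest (0.421612); scaling to 100 gives 78.1 : 100.0 : 48.0 : 10.2 : 0.8.

78.1 : 100.0 : 48.0 : 10.2 : 0.8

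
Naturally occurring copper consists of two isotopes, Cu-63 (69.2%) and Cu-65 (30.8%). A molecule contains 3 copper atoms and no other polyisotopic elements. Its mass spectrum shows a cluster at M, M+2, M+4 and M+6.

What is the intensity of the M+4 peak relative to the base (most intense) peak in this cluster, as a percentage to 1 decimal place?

44.5%

(0.692 + 0.308)^3 gives M 0.3314, M+2 0.4425, M+4 0.1969, M+6 0.0292; the largest is M+2.
P(M+2) = C(3,1) × 0.692^2 × 0.308^1 = 3 × 0.478864 × 0.3080 = 0.442470 (base)
P(M+4) = C(3,2) × 0.692^1 × 0.308^2 = 3 × 0.6920 × 0.094864 = 0.196938
Relative intensity = 0.196938 / 0.442470 × 100 = 44.5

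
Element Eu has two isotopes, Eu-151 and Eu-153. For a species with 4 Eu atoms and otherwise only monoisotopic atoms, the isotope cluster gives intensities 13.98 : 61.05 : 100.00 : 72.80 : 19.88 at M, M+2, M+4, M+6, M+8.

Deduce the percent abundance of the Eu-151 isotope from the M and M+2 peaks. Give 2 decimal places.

47.81%

If p is the fraction of Eu that is Eu-151, then I(M+2)/I(M) = [C(4,1)·p^3·(1−p)] / p^4 = 4·(1−p)/p = 61.05/13.98 = 4.3670
(1−p)/p = 4.3670/4 = 1.0917  ⇒  p = 1/(1 + 1.0917) = 0.4781
Eu-151: 47.81%, Eu-153: 52.19%.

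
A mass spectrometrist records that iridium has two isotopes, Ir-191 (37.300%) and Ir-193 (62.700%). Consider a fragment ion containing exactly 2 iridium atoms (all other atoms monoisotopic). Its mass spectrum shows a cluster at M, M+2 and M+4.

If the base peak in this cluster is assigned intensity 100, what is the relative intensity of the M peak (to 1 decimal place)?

29.7

Term probabilities: M 0.1391, M+2 0.4677, M+4 0.3931. Base peak = M+2.
P(M+2) = C(2,1) × 0.37300^1 × 0.62700^1 = 2 × 0.3730 × 0.6270 = 0.467742 (base)
P(M) = C(2,0) × 0.37300^2 × 0.62700^0 = 1 × 0.139129 × 1.0000 = 0.139129
Relative intensity = 0.139129 / 0.467742 × 100 = 29.7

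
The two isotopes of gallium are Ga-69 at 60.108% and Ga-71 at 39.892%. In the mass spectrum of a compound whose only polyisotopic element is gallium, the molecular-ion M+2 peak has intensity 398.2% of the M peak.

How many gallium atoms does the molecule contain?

6

The M+2/M ratio from n Ga atoms is n · q/p = n · 0.39892/0.60108.
n = 3.982 × 0.60108/0.39892 = 6.00 ≈ 6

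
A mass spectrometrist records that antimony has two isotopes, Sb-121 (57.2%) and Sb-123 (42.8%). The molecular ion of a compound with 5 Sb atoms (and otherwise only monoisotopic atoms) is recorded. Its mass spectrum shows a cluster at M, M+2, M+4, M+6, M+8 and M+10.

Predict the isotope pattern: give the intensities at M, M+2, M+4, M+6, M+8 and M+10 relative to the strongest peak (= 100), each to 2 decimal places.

17.86 : 66.82 : 100.00 : 74.83 : 27.99 : 4.19

Expanding (0.572 + 0.428)^5:
P(M) = 0.572^5 = 0.061232
P(M+2) = 5 × 0.572^4 × 0.428^1 = 0.229086
P(M+4) = 10 × 0.572^3 × 0.428^2 = 0.342827
P(M+6) = 10 × 0.572^2 × 0.428^3 = 0.256521
P(M+8) = 5 × 0.572^1 × 0.428^4 = 0.095971
P(M+10) = 0.428^5 = 0.014362
The M+4 peak is largest (0.342827); scaling to 100 gives 17.86 : 66.82 : 100.00 : 74.83 : 27.99 : 4.19.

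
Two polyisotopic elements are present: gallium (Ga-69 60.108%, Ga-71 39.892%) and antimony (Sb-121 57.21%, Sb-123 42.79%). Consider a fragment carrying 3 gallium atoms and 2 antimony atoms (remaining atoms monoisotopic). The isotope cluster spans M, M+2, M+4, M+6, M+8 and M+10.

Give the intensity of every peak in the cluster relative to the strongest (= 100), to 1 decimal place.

Gallium pattern (n=3): 0.2171685 : 0.432386 : 0.2869625 : 0.063483
Antimony pattern (n=2): 0.32729841 : 0.48960318 : 0.18309841
Convolve the two distributions (both contribute in 2-u steps):
  M: 0.2171685×0.32729841 = 0.071079
  M+2: 0.2171685×0.48960318 + 0.432386×0.32729841 = 0.247846
  M+4: 0.2171685×0.18309841 + 0.432386×0.48960318 + 0.2869625×0.32729841 = 0.345383
  M+6: 0.432386×0.18309841 + 0.2869625×0.48960318 + 0.063483×0.32729841 = 0.240445
  M+8: 0.2869625×0.18309841 + 0.063483×0.48960318 = 0.083624
  M+10: 0.063483×0.18309841 = 0.011624
Scale to base peak (0.345383) = 100: 20.6 : 71.8 : 100.0 : 69.6 : 24.2 : 3.4

20.6 : 71.8 : 100.0 : 69.6 : 24.2 : 3.4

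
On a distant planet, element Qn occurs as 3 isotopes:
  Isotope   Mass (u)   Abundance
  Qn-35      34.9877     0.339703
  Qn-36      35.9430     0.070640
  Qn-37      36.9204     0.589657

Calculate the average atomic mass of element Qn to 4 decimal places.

36.1948 u

The abundance-weighted mean is 0.339703 × 34.9877 + 0.070640 × 35.9430 + 0.589657 × 36.9204
= 11.88543 + 2.53901 + 21.77037 = 36.19481 u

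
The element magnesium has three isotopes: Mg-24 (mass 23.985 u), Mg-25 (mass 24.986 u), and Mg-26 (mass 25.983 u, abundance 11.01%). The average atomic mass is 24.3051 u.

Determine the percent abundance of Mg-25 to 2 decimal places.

The remaining 88.99% is split between Mg-24 (fraction x) and Mg-25 (fraction 0.8899 − x).
Substituting: 23.985x + 24.986(0.8899 − x) = 21.4443717
(23.985 − 24.986)x = -0.7906697  ⇒  x = 0.78988, y = 0.10002
Mg-24: 78.99%, Mg-25: 10.00%.

10.00%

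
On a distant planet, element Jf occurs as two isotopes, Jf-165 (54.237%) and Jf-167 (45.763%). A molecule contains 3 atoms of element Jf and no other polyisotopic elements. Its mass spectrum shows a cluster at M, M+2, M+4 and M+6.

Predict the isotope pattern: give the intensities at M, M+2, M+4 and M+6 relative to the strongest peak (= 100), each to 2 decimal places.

39.51 : 100.00 : 84.38 : 23.73

Expanding (0.54237 + 0.45763)^3:
P(M) = 0.54237^3 = 0.159546
P(M+2) = 3 × 0.54237^2 × 0.45763^1 = 0.403856
P(M+4) = 3 × 0.54237^1 × 0.45763^2 = 0.340758
P(M+6) = 0.45763^3 = 0.095839
The M+2 peak is largest (0.403856); scaling to 100 gives 39.51 : 100.00 : 84.38 : 23.73.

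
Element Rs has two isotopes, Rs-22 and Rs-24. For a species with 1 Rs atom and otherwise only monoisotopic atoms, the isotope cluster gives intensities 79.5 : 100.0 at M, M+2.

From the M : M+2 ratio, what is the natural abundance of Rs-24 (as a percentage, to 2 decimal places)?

55.71%

Let p = fractional abundance of Rs-22. I(M+2)/I(M) = [C(1,1)·p^0·(1−p)] / p^1 = 1·(1−p)/p = 100.0/79.5 = 1.2579
(1−p)/p = 1.2579/1 = 1.2579  ⇒  p = 1/(1 + 1.2579) = 0.4429
Rs-22: 44.29%, Rs-24: 55.71%.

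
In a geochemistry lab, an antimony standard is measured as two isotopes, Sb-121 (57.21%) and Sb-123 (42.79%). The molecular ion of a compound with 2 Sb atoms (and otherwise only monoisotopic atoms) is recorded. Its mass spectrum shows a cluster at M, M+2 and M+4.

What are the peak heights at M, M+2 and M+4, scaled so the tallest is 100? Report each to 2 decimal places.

Each Sb atom is independently Sb-121 (p = 0.5721) or Sb-123 (q = 0.4279); the cluster is the binomial expansion (p + q)^2.
P(M) = 0.5721^2 = 0.327298
P(M+2) = 2 × 0.5721^1 × 0.4279^1 = 0.489603
P(M+4) = 0.4279^2 = 0.183098
The M+2 peak is largest (0.489603); scaling to 100 gives 66.85 : 100.00 : 37.40.

66.85 : 100.00 : 37.40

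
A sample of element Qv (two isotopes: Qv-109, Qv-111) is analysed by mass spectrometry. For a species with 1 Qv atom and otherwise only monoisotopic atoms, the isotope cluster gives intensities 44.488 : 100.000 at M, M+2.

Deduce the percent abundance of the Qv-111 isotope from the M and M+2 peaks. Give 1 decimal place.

69.2%

If p is the fraction of Qv that is Qv-109, then I(M+2)/I(M) = [C(1,1)·p^0·(1−p)] / p^1 = 1·(1−p)/p = 100.000/44.488 = 2.2478
(1−p)/p = 2.2478/1 = 2.2478  ⇒  p = 1/(1 + 2.2478) = 0.3079
Qv-109: 30.8%, Qv-111: 69.2%.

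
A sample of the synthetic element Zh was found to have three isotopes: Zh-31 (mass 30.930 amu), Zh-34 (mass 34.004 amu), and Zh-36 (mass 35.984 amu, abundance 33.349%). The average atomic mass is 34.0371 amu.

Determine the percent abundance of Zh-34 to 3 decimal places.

46.247%

The remaining 66.651% is split between Zh-31 (fraction x) and Zh-34 (fraction 0.66651 − x).
Substituting: 30.930x + 34.004(0.66651 − x) = 22.03679584
(30.930 − 34.004)x = -0.6272102  ⇒  x = 0.20404, y = 0.46247
Zh-31: 20.404%, Zh-34: 46.247%.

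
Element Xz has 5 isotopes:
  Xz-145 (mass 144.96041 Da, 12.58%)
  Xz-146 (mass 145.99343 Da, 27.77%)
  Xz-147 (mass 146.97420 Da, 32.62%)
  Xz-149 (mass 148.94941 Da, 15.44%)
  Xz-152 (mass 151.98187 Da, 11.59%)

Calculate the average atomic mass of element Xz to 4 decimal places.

147.3339 Da

Weight each isotope mass by its fractional abundance: 0.1258 × 144.96041 + 0.2777 × 145.99343 + 0.3262 × 146.97420 + 0.1544 × 148.94941 + 0.1159 × 151.98187
= 18.236020 + 40.542376 + 47.942984 + 22.997789 + 17.614699 = 147.333868 Da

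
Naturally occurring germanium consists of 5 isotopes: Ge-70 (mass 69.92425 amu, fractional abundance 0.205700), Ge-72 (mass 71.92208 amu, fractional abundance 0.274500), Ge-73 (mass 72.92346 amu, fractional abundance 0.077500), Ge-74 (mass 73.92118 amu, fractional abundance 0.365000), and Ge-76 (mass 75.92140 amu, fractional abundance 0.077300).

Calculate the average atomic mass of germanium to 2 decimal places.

The abundance-weighted mean is 0.205700 × 69.92425 + 0.274500 × 71.92208 + 0.077500 × 72.92346 + 0.365000 × 73.92118 + 0.077300 × 75.92140
= 14.383418 + 19.742611 + 5.651568 + 26.981231 + 5.868724 = 72.627552 amu

72.63 amu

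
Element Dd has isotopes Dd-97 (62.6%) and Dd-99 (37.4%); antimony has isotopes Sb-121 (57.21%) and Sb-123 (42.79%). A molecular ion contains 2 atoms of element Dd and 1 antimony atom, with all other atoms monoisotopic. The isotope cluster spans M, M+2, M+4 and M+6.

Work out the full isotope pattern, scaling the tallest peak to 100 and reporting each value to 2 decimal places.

51.47 : 100.00 : 64.37 : 13.74

Element Dd pattern (n=2): 0.391876 : 0.468248 : 0.139876
Antimony pattern (n=1): 0.5721 : 0.4279
Convolve the two distributions (both contribute in 2-u steps):
  M: 0.391876×0.5721 = 0.224192
  M+2: 0.391876×0.4279 + 0.468248×0.5721 = 0.435568
  M+4: 0.468248×0.4279 + 0.139876×0.5721 = 0.280386
  M+6: 0.139876×0.4279 = 0.059853
Scale to base peak (0.435568) = 100: 51.47 : 100.00 : 64.37 : 13.74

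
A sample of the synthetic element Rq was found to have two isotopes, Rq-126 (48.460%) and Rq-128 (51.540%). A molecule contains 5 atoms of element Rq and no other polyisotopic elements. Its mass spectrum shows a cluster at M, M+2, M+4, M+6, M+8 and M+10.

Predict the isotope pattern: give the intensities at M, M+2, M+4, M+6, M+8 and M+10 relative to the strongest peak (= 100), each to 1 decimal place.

8.3 : 44.2 : 94.0 : 100.0 : 53.2 : 11.3

Expanding (0.48460 + 0.51540)^5:
P(M) = 0.48460^5 = 0.026725
P(M+2) = 5 × 0.48460^4 × 0.51540^1 = 0.142118
P(M+4) = 10 × 0.48460^3 × 0.51540^2 = 0.302301
P(M+6) = 10 × 0.48460^2 × 0.51540^3 = 0.321514
P(M+8) = 5 × 0.48460^1 × 0.51540^4 = 0.170974
P(M+10) = 0.51540^5 = 0.036368
The M+6 peak is largest (0.321514); scaling to 100 gives 8.3 : 44.2 : 94.0 : 100.0 : 53.2 : 11.3.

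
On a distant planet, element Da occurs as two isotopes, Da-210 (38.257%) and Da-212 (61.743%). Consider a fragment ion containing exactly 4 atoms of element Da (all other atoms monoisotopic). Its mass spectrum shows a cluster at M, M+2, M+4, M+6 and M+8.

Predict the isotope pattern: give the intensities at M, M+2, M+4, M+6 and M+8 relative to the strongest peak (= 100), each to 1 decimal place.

Expanding (0.38257 + 0.61743)^4:
P(M) = 0.38257^4 = 0.021421
P(M+2) = 4 × 0.38257^3 × 0.61743^1 = 0.138287
P(M+4) = 6 × 0.38257^2 × 0.61743^2 = 0.334772
P(M+6) = 4 × 0.38257^1 × 0.61743^3 = 0.360192
P(M+8) = 0.61743^4 = 0.145329
The M+6 peak is largest (0.360192); scaling to 100 gives 5.9 : 38.4 : 92.9 : 100.0 : 40.3.

5.9 : 38.4 : 92.9 : 100.0 : 40.3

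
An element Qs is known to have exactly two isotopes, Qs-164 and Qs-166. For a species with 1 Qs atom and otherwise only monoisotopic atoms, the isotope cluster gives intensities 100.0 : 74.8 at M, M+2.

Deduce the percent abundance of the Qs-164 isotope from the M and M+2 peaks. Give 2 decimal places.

Let p = fractional abundance of Qs-164. I(M+2)/I(M) = [C(1,1)·p^0·(1−p)] / p^1 = 1·(1−p)/p = 74.8/100.0 = 0.7480
(1−p)/p = 0.7480/1 = 0.7480  ⇒  p = 1/(1 + 0.7480) = 0.5721
Qs-164: 57.21%, Qs-166: 42.79%.

57.21%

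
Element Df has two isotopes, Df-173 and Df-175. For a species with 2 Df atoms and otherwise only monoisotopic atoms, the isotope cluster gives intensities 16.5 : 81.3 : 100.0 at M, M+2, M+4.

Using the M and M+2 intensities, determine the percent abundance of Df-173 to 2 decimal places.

28.87%

If p is the fraction of Df that is Df-173, then I(M+2)/I(M) = [C(2,1)·p^1·(1−p)] / p^2 = 2·(1−p)/p = 81.3/16.5 = 4.9273
(1−p)/p = 4.9273/2 = 2.4636  ⇒  p = 1/(1 + 2.4636) = 0.2887
Df-173: 28.87%, Df-175: 71.13%.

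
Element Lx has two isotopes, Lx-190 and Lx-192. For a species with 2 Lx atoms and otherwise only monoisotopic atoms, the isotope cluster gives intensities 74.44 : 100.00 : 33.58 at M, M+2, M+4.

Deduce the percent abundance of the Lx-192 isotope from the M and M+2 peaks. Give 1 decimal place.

40.2%

Let p = fractional abundance of Lx-190. I(M+2)/I(M) = [C(2,1)·p^1·(1−p)] / p^2 = 2·(1−p)/p = 100.00/74.44 = 1.3434
(1−p)/p = 1.3434/2 = 0.6717  ⇒  p = 1/(1 + 0.6717) = 0.5982
Lx-190: 59.8%, Lx-192: 40.2%.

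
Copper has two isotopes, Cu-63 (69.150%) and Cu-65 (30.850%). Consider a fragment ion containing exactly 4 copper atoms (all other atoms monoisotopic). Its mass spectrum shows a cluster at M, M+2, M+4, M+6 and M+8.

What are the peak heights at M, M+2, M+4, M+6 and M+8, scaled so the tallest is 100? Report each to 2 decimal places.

Expanding (0.69150 + 0.30850)^4:
P(M) = 0.69150^4 = 0.228649
P(M+2) = 4 × 0.69150^3 × 0.30850^1 = 0.408030
P(M+4) = 6 × 0.69150^2 × 0.30850^2 = 0.273052
P(M+6) = 4 × 0.69150^1 × 0.30850^3 = 0.081212
P(M+8) = 0.30850^4 = 0.009058
The M+2 peak is largest (0.408030); scaling to 100 gives 56.04 : 100.00 : 66.92 : 19.90 : 2.22.

56.04 : 100.00 : 66.92 : 19.90 : 2.22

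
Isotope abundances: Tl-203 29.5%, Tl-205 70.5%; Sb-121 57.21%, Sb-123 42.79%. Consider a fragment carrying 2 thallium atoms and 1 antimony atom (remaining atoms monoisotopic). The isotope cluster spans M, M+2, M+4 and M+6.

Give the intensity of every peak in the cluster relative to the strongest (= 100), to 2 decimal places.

Thallium pattern (n=2): 0.087025 : 0.41595 : 0.497025
Antimony pattern (n=1): 0.5721 : 0.4279
Convolve the two distributions (both contribute in 2-u steps):
  M: 0.087025×0.5721 = 0.049787
  M+2: 0.087025×0.4279 + 0.41595×0.5721 = 0.275203
  M+4: 0.41595×0.4279 + 0.497025×0.5721 = 0.462333
  M+6: 0.497025×0.4279 = 0.212677
Scale to base peak (0.462333) = 100: 10.77 : 59.52 : 100.00 : 46.00

10.77 : 59.52 : 100.00 : 46.00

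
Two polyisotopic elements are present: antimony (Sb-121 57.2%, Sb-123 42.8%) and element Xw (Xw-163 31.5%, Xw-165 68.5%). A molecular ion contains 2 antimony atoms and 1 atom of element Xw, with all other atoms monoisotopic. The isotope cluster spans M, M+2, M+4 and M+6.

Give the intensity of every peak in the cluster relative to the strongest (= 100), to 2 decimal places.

Antimony pattern (n=2): 0.327184 : 0.489632 : 0.183184
Element Xw pattern (n=1): 0.3150 : 0.6850
Convolve the two distributions (both contribute in 2-u steps):
  M: 0.327184×0.3150 = 0.103063
  M+2: 0.327184×0.6850 + 0.489632×0.3150 = 0.378355
  M+4: 0.489632×0.6850 + 0.183184×0.3150 = 0.393101
  M+6: 0.183184×0.6850 = 0.125481
Scale to base peak (0.393101) = 100: 26.22 : 96.25 : 100.00 : 31.92

26.22 : 96.25 : 100.00 : 31.92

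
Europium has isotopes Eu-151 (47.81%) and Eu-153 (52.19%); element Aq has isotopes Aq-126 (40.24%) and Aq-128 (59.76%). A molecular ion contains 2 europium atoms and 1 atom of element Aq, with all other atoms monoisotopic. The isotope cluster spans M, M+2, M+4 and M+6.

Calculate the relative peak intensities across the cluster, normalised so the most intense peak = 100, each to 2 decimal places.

Europium pattern (n=2): 0.22857961 : 0.49904078 : 0.27237961
Element Aq pattern (n=1): 0.4024 : 0.5976
Convolve the two distributions (both contribute in 2-u steps):
  M: 0.22857961×0.4024 = 0.091980
  M+2: 0.22857961×0.5976 + 0.49904078×0.4024 = 0.337413
  M+4: 0.49904078×0.5976 + 0.27237961×0.4024 = 0.407832
  M+6: 0.27237961×0.5976 = 0.162774
Scale to base peak (0.407832) = 100: 22.55 : 82.73 : 100.00 : 39.91

22.55 : 82.73 : 100.00 : 39.91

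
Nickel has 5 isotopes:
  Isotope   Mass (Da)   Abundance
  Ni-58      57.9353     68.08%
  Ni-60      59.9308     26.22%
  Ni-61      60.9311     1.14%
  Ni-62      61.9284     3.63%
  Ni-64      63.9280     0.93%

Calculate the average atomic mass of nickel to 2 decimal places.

58.69 Da

The abundance-weighted mean is 0.6808 × 57.9353 + 0.2622 × 59.9308 + 0.0114 × 60.9311 + 0.0363 × 61.9284 + 0.0093 × 63.9280
= 39.44235 + 15.71386 + 0.69461 + 2.24800 + 0.59453 = 58.69335 Da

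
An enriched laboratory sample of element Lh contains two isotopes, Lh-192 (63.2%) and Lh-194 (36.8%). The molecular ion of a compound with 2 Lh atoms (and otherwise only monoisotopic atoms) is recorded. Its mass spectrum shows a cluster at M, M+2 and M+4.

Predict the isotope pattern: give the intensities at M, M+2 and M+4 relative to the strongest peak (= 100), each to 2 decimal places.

85.87 : 100.00 : 29.11

Expanding (0.632 + 0.368)^2:
P(M) = 0.632^2 = 0.399424
P(M+2) = 2 × 0.632^1 × 0.368^1 = 0.465152
P(M+4) = 0.368^2 = 0.135424
The M+2 peak is largest (0.465152); scaling to 100 gives 85.87 : 100.00 : 29.11.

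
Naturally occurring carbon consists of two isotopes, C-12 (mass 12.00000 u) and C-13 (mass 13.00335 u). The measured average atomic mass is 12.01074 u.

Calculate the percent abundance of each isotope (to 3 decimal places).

Writing the weighted mean with unknown fraction x of C-12:
12.00000·x + 13.00335·(1 − x) = 12.01074
(12.00000 − 13.00335)·x = 12.01074 − 13.00335
x = -0.99261 / -1.00335 = 0.98930 → 98.930% C-12, 1.070% C-13.

C-12: 98.930%, C-13: 1.070%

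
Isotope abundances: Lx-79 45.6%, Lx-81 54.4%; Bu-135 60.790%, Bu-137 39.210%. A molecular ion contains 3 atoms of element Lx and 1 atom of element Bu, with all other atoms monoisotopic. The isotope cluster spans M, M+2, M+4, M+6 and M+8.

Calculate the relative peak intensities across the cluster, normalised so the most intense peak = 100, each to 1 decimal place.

Element Lx pattern (n=3): 0.09481882 : 0.33935155 : 0.40484045 : 0.16098918
Element Bu pattern (n=1): 0.6079 : 0.3921
Convolve the two distributions (both contribute in 2-u steps):
  M: 0.09481882×0.6079 = 0.057640
  M+2: 0.09481882×0.3921 + 0.33935155×0.6079 = 0.243470
  M+4: 0.33935155×0.3921 + 0.40484045×0.6079 = 0.379162
  M+6: 0.40484045×0.3921 + 0.16098918×0.6079 = 0.256603
  M+8: 0.16098918×0.3921 = 0.063124
Scale to base peak (0.379162) = 100: 15.2 : 64.2 : 100.0 : 67.7 : 16.6

15.2 : 64.2 : 100.0 : 67.7 : 16.6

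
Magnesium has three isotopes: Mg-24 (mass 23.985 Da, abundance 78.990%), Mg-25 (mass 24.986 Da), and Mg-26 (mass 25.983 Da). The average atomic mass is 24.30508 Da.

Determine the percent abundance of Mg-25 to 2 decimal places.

10.00%

The remaining 21.010% is split between Mg-25 (fraction x) and Mg-26 (fraction 0.21010 − x).
Substituting: 24.986x + 25.983(0.21010 − x) = 5.3593285
(24.986 − 25.983)x = -0.0996998  ⇒  x = 0.10000, y = 0.11010
Mg-25: 10.00%, Mg-26: 11.01%.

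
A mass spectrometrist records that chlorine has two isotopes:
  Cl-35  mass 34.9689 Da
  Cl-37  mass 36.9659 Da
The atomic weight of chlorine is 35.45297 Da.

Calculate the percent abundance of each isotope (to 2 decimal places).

Cl-35: 75.76%, Cl-37: 24.24%

Writing the weighted mean with unknown fraction x of Cl-35:
34.9689·x + 36.9659·(1 − x) = 35.45297
(34.9689 − 36.9659)·x = 35.45297 − 36.9659
x = -1.51293 / -1.9970 = 0.75760 → 75.76% Cl-35, 24.24% Cl-37.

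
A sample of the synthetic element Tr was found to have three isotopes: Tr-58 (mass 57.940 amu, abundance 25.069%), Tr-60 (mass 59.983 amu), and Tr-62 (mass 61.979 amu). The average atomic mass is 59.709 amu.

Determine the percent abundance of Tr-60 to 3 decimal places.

62.999%

Let x and y be the fractions of Tr-60 and Tr-62. Then x + y = 1 − 0.25069 = 0.74931 and 59.983x + 61.979y = 59.709 − 0.25069×57.940 = 45.1840214.
Substituting: 59.983x + 61.979(0.74931 − x) = 45.1840214
(59.983 − 61.979)x = -1.25746309  ⇒  x = 0.62999, y = 0.11932
Tr-60: 62.999%, Tr-62: 11.932%.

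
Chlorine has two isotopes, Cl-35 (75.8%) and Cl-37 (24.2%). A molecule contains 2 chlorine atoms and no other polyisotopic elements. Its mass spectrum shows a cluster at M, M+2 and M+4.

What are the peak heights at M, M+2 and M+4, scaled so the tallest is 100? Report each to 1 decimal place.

Each Cl atom is independently Cl-35 (p = 0.758) or Cl-37 (q = 0.242); the cluster is the binomial expansion (p + q)^2.
P(M) = 0.758^2 = 0.574564
P(M+2) = 2 × 0.758^1 × 0.242^1 = 0.366872
P(M+4) = 0.242^2 = 0.058564
The M peak is largest (0.574564); scaling to 100 gives 100.0 : 63.9 : 10.2.

100.0 : 63.9 : 10.2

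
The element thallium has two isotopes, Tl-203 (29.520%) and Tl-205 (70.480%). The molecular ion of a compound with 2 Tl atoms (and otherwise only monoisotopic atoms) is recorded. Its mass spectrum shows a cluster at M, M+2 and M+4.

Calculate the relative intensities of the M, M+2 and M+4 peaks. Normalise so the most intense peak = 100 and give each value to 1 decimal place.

17.5 : 83.8 : 100.0

Expanding (0.29520 + 0.70480)^2:
P(M) = 0.29520^2 = 0.087143
P(M+2) = 2 × 0.29520^1 × 0.70480^1 = 0.416114
P(M+4) = 0.70480^2 = 0.496743
The M+4 peak is largest (0.496743); scaling to 100 gives 17.5 : 83.8 : 100.0.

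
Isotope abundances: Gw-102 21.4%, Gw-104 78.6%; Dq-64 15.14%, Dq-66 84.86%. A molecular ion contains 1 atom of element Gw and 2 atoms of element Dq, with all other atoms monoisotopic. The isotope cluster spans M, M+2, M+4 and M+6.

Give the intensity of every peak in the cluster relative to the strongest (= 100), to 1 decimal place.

Element Gw pattern (n=1): 0.2140 : 0.7860
Element Dq pattern (n=2): 0.02292196 : 0.25695608 : 0.72012196
Convolve the two distributions (both contribute in 2-u steps):
  M: 0.2140×0.02292196 = 0.004905
  M+2: 0.2140×0.25695608 + 0.7860×0.02292196 = 0.073005
  M+4: 0.2140×0.72012196 + 0.7860×0.25695608 = 0.356074
  M+6: 0.7860×0.72012196 = 0.566016
Scale to base peak (0.566016) = 100: 0.9 : 12.9 : 62.9 : 100.0

0.9 : 12.9 : 62.9 : 100.0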